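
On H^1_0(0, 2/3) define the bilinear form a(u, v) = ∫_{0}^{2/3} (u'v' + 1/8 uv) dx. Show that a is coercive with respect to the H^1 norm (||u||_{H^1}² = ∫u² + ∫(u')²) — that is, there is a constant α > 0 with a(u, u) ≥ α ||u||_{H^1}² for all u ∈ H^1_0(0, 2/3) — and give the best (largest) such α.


α = (1 + 18*π^2)/(2*(4 + 9*π^2))

Coercivity of a(·,·) on H^1_0(0, 2/3) means a(u, u) ≥ α ||u||_{H^1}² for every u ∈ H^1_0.
The interval has length L = 2/3, and Poincaré/coercivity depend only on L. Here a(u, u) = ∫(u')² + (1/8)·∫u².
Here 0 < c = 1/8 < 1. The condition a(u,u) ≥ α||u||_{H^1}² reads (1−α)∫(u')² ≥ (α−c)∫u². Any admissible α is ≤ 1 (rapidly oscillating u have ∫u²/∫(u')² → 0), and α = 1 would force 0 ≥ (1−c)∫u², impossible since c < 1; so 1−α > 0. By the sharp Poincaré inequality on H^1_0 of an interval of length L, ∫(u')² ≥ (π/L)²∫u² with equality for the first sine mode sin(π(x−x₀)/L) (x₀ the left endpoint), so the inequality holds for all u iff (1−α)(π/L)² ≥ α − c, i.e. α ≤ ((π/L)² + c)/((π/L)² + 1) = (1 + c(L/π)²)/(1 + (L/π)²). With (π/L)² = 9*π^2/4 and c = 1/8, the largest admissible constant is α = ((π/L)² + c)/((π/L)² + 1).
Simplifying, α = (1 + 18*π^2)/(2*(4 + 9*π^2)).


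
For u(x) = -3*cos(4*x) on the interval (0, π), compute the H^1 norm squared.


||u||_{H^1(0,π)}^2 = 153*π/2

u'(x) = 12*sin(4*x).
Expand u² and (u')² and integrate term by term on (0, π), using: for integers n ≥ 1, ∫_0^π sin²(nx) dx = ∫_0^π cos²(nx) dx = π/2; for n ≠ n', ∫_0^π sin(nx)sin(n'x) dx = ∫_0^π cos(nx)cos(n'x) dx = 0; and by product-to-sum, ∫_0^π sin(nx)cos(n'x) dx = ½∫_0^π [sin((n+n')x) + sin((n−n')x)] dx, which is 0 when n+n' is even and 2n/(n²−n'²) when n+n' is odd (it need not vanish on (0, π)).
  u² squared terms: (-3)²·∫cos(4x)² dx = 9·π/2 = 9*π/2.
  So ∫_0^π u² dx = 9*π/2.
  (u')² squared terms: (12)²·∫sin(4x)² dx = 144·π/2 = 72*π.
  So ∫_0^π (u')² dx = 72*π.
||u||_{H^1}^2 = (9*π/2) + (72*π) = 153*π/2.


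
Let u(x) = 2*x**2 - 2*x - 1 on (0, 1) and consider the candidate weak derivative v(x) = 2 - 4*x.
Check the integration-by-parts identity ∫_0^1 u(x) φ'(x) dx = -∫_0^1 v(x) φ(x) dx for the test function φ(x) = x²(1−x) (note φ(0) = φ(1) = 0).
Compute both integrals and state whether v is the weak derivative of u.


LHS = -1/30, RHS = 1/30. No, v is not the weak derivative of u.

u(x) = 2*x**2 - 2*x - 1, classical derivative u'(x) = 4*x - 2.
φ(x) = x²(1−x), so φ'(x) = x*(2 - 3*x).
Note φ(0) = φ(1) = 0, so the boundary term u·φ vanishes.
LHS = ∫_0^1 u(x) φ'(x) dx = ∫_0^1 (-6*x^4 + 10*x^3 - x^2 - 2*x) dx. Term by term:
  ∫_0^1 -6*x^4 dx = -6/5;  ∫_0^1 10*x^3 dx = 5/2;  ∫_0^1 -x^2 dx = -1/3;
  ∫_0^1 -2*x dx = -1.
Sum: -6/5 + 5/2 − 1/3 − 1 = -1/30.
So LHS = -1/30.
∫_0^1 v(x) φ(x) dx = ∫_0^1 (4*x^4 - 6*x^3 + 2*x^2) dx. Term by term:
  ∫_0^1 4*x^4 dx = 4/5;  ∫_0^1 -6*x^3 dx = -3/2;  ∫_0^1 2*x^2 dx = 2/3.
Sum: 4/5 − 3/2 + 2/3 = -1/30.
So RHS = -∫_0^1 v(x) φ(x) dx = 1/30.
LHS − RHS = -1/15 ≠ 0, so the identity fails.
(For a valid weak derivative the identity must hold for EVERY test function, in particular this one. The failure shows v is NOT the weak derivative of u.)
Correct weak derivative would be u'(x) = 4*x - 2.


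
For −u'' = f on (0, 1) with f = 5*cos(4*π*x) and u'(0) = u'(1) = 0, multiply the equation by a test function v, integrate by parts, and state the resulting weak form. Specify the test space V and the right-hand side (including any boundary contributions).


V = H^1(0, 1) (no boundary constraint on v; u is determined up to an additive constant); weak form: ∫_0^1 u'v' dx = ∫_0^1 (5*cos(4*π*x)) v dx for all v ∈ V.

Multiply both sides by a test function v and integrate from 0 to 1:
  ∫_0^1 −u''(x) v(x) dx = ∫_0^1 f(x) v(x) dx.
Integrate the LHS by parts once:
  ∫_0^1 −u'' v dx = −[u'(x) v(x)]_0^1 + ∫_0^1 u'(x) v'(x) dx.
Thus ∫_0^1 u'(x) v'(x) dx = ∫_0^1 f(x) v(x) dx + [u'(x) v(x)]_0^1.
Choose V so that boundary terms are either known or forced to vanish.
u has homogeneous Neumann: u'(0) = u'(1) = 0. So [u' v]_0^1 = 0·v(1) − 0·v(0) = 0 for any v; take V = H^1(0, 1).
Weak formulation: find u (satisfying any essential BC) such that ∫_0^1 u'(x) v'(x) dx = ∫_0^1 f v dx for all v ∈ V (homogeneous Neumann, so boundary terms vanish).
Substituting f(x) = 5*cos(4*π*x), the right-hand side is ∫_0^1 (5*cos(4*π*x)) v dx.
Compatibility check (pure Neumann): taking v ≡ 1 ∈ V gives 0 = ∫_0^1 f dx + (0) − (0), i.e. ∫_0^1 f dx must equal u'(0) − u'(1) = 0. Indeed ∫_0^1 (5*cos(4*π*x)) dx = 0, so the data are compatible. The solution is then unique only up to an additive constant (fix it e.g. by requiring ∫_0^1 u dx = 0).


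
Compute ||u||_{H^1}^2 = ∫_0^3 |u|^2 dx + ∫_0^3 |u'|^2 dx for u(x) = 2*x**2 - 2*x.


||u||_{H^1}^2 = 762/5

The H^1 norm (squared) on an interval (0, L) is
  ||u||_{H^1}^2 = ∫_0^L u(x)^2 dx + ∫_0^L u'(x)^2 dx.
Compute u'(x) = 4*x - 2.
Then u(x)^2 = 4*x**4 - 8*x**3 + 4*x**2 and u'(x)^2 = 16*x**2 - 16*x + 4.
Integrate each monomial from 0 to 3 using ∫_0^3 c·x^n dx = c·3^(n+1)/(n+1):
  ∫_0^3 u(x)^2 dx = ∫_0^3 (4*x^4 - 8*x^3 + 4*x^2) dx. Term by term:
    ∫_0^3 4*x^4 dx = 972/5;  ∫_0^3 -8*x^3 dx = -162;  ∫_0^3 4*x^2 dx = 36.
  Sum: 972/5 − 162 + 36 = 342/5.
  ∫_0^3 u'(x)^2 dx = ∫_0^3 (16*x^2 - 16*x + 4) dx. Term by term:
    ∫_0^3 16*x^2 dx = 144;  ∫_0^3 -16*x dx = -72;  ∫_0^3 4 dx = 12.
  Sum: 144 − 72 + 12 = 84.
Adding: ||u||_{H^1}^2 = 342/5 + 84 = 762/5.


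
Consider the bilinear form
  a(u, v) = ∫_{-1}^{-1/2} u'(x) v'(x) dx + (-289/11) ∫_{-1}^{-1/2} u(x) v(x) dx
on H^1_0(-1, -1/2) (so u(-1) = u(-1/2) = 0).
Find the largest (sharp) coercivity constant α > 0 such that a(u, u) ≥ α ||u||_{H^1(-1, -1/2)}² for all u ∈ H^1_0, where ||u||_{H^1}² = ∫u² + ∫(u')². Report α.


α = (-289 + 44*π^2)/(11*(1 + 4*π^2))

Coercivity of a(·,·) on H^1_0(-1, -1/2) means a(u, u) ≥ α ||u||_{H^1}² for every u ∈ H^1_0.
The interval has length L = 1/2, and Poincaré/coercivity depend only on L. Here a(u, u) = ∫(u')² + (-289/11)·∫u².
Here c = -289/11 < 0 with |c| < (π/L)² = 4*π^2, so coercivity still holds. The condition a(u,u) ≥ α||u||_{H^1}² reads (1−α)∫(u')² ≥ (α−c)∫u². Any admissible α is ≤ 1 (rapidly oscillating u have ∫u²/∫(u')² → 0), and α = 1 would force 0 ≥ (1−c)∫u², impossible since c < 1; so 1−α > 0. By the sharp Poincaré inequality on H^1_0 of an interval of length L, ∫(u')² ≥ (π/L)²∫u² with equality for the first sine mode sin(π(x−x₀)/L) (x₀ the left endpoint), so the inequality holds for all u iff (1−α)(π/L)² ≥ α − c, i.e. α ≤ ((π/L)² + c)/((π/L)² + 1) = (1 + c(L/π)²)/(1 + (L/π)²). (Direct route, valid since c ≤ 0: Poincaré gives c∫u² ≥ c(L/π)²∫(u')², so a(u,u) ≥ (1 + c(L/π)²)∫(u')², while ||u||_{H^1}² ≤ (1 + (L/π)²)∫(u')²; dividing yields the same α.) With (π/L)² = 4*π^2 and c = -289/11, the largest admissible constant is α = ((π/L)² + c)/((π/L)² + 1).
Simplifying, α = (-289 + 44*π^2)/(11*(1 + 4*π^2)).


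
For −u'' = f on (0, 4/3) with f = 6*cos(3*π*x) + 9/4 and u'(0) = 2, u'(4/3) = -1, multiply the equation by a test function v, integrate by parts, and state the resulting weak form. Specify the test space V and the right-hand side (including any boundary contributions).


V = H^1(0, 4/3) (v unrestricted at boundary; u is determined up to an additive constant); weak form: ∫_0^4/3 u'v' dx = ∫_0^4/3 (6*cos(3*π*x) + 9/4) v dx − v(4/3) − 2·v(0) for all v ∈ V.

Multiply both sides by a test function v and integrate from 0 to 4/3:
  ∫_0^4/3 −u''(x) v(x) dx = ∫_0^4/3 f(x) v(x) dx.
Integrate the LHS by parts once:
  ∫_0^4/3 −u'' v dx = −[u'(x) v(x)]_0^4/3 + ∫_0^4/3 u'(x) v'(x) dx.
Thus ∫_0^4/3 u'(x) v'(x) dx = ∫_0^4/3 f(x) v(x) dx + [u'(x) v(x)]_0^4/3.
Choose V so that boundary terms are either known or forced to vanish.
u has inhomogeneous Neumann u'(0) = 2, u'(4/3) = -1. [u' v]_0^4/3 = (-1)·v(4/3) − (2)·v(0) = − v(4/3) − 2·v(0). Take V = H^1(0, 4/3); boundary term becomes part of RHS.
Weak formulation: find u (satisfying any essential BC) such that ∫_0^4/3 u'(x) v'(x) dx = ∫_0^4/3 f v dx − v(4/3) − 2·v(0) for all v ∈ V (Neumann data are natural BCs: they enter the RHS as boundary terms).
Substituting f(x) = 6*cos(3*π*x) + 9/4, the right-hand side is ∫_0^4/3 (6*cos(3*π*x) + 9/4) v dx − v(4/3) − 2·v(0).
Compatibility check (pure Neumann): taking v ≡ 1 ∈ V gives 0 = ∫_0^4/3 f dx + (-1) − (2), i.e. ∫_0^4/3 f dx must equal u'(0) − u'(4/3) = 3. Indeed ∫_0^4/3 (6*cos(3*π*x) + 9/4) dx = 3, so the data are compatible. The solution is then unique only up to an additive constant (fix it e.g. by requiring ∫_0^4/3 u dx = 0).


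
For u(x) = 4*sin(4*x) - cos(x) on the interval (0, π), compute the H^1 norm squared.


||u||_{H^1(0,π)}^2 = -128/15 + 137*π

u'(x) = sin(x) + 16*cos(4*x).
Expand u² and (u')² and integrate term by term on (0, π), using: for integers n ≥ 1, ∫_0^π sin²(nx) dx = ∫_0^π cos²(nx) dx = π/2; for n ≠ n', ∫_0^π sin(nx)sin(n'x) dx = ∫_0^π cos(nx)cos(n'x) dx = 0; and by product-to-sum, ∫_0^π sin(nx)cos(n'x) dx = ½∫_0^π [sin((n+n')x) + sin((n−n')x)] dx, which is 0 when n+n' is even and 2n/(n²−n'²) when n+n' is odd (it need not vanish on (0, π)).
  u² squared terms: (-1)²·∫cos(x)² dx = 1·π/2 = π/2;  (4)²·∫sin(4x)² dx = 16·π/2 = 8*π.
  u² cross terms: 2·(-1)·(4)·∫cos(x)·sin(4x) dx = -8·(8/15) = -64/15.
  So ∫_0^π u² dx = π/2 + 8*π − 64/15 = -64/15 + 17*π/2.
  (u')² squared terms: (16)²·∫cos(4x)² dx = 256·π/2 = 128*π;  (1)²·∫sin(x)² dx = 1·π/2 = π/2.
  (u')² cross terms: 2·(16)·(1)·∫cos(4x)·sin(x) dx = 32·(-2/15) = -64/15.
  So ∫_0^π (u')² dx = 128*π + π/2 − 64/15 = -64/15 + 257*π/2.
||u||_{H^1}^2 = (-64/15 + 17*π/2) + (-64/15 + 257*π/2) = -128/15 + 137*π.


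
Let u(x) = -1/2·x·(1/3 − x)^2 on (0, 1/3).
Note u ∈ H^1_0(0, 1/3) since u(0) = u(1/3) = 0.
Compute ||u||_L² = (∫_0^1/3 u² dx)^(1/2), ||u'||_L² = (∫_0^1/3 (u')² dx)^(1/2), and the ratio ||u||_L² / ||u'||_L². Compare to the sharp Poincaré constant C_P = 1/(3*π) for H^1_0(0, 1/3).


||u||_L² / ||u'||_L² = sqrt(14)/42 < C_P = 1/(3*π).

u(x) = -1/2·x·(1/3 − x)^2, so u'(x) = (1 - 9*x)*(3*x - 1)/18.
u(x) = -1/2·x·(1/3 − x)^2 vanishes at x = 0 and x = 1/3, so u ∈ H^1_0(0, 1/3). Differentiate via the product rule and integrate the resulting polynomials term by term.
  ∫_0^1/3 u² dx = ∫_0^1/3 (x^6/4 - x^5/3 + x^4/6 - x^3/27 + x^2/324) dx. Term by term:
    ∫_0^1/3 x^6/4 dx = 1/61236;  ∫_0^1/3 -x^5/3 dx = -1/13122;  ∫_0^1/3 x^4/6 dx = 1/7290;
    ∫_0^1/3 -x^3/27 dx = -1/8748;  ∫_0^1/3 x^2/324 dx = 1/26244.
  Sum: 1/61236 − 1/13122 + 1/7290 − 1/8748 + 1/26244 = 1/918540.
  ∫_0^1/3 (u')² dx = ∫_0^1/3 (9*x^4/4 - 2*x^3 + 11*x^2/18 - 2*x/27 + 1/324) dx. Term by term:
    ∫_0^1/3 9*x^4/4 dx = 1/540;  ∫_0^1/3 -2*x^3 dx = -1/162;  ∫_0^1/3 11*x^2/18 dx = 11/1458;
    ∫_0^1/3 -2*x/27 dx = -1/243;  ∫_0^1/3 1/324 dx = 1/972.
  Sum: 1/540 − 1/162 + 11/1458 − 1/243 + 1/972 = 1/7290.
∫_0^1/3 u² dx = 1/918540, so ||u||_L² = sqrt(35)/5670.
∫_0^1/3 (u')² dx = 1/7290, so ||u'||_L² = sqrt(10)/270.
Ratio ||u||_L² / ||u'||_L² = sqrt(14)/42.
Sharp Poincaré constant on H^1_0(0, 1/3) is C_P = L/π = 1/(3*π), achieved by sin(3*π·x).
A polynomial bump cannot attain the sharp Poincaré constant (only the first sine eigenfunction does), so the ratio is strictly less than C_P, consistent with ||u||_L² ≤ C_P ||u'||_L².


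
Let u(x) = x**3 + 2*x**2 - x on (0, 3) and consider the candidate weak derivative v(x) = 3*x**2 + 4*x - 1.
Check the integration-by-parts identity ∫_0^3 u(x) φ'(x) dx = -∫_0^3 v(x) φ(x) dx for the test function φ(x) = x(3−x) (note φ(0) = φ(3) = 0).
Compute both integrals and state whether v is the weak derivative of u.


LHS = -1179/20, RHS = -1179/20. Yes, v = u' weakly.

u(x) = x**3 + 2*x**2 - x, classical derivative u'(x) = 3*x**2 + 4*x - 1.
φ(x) = x(3−x), so φ'(x) = 3 - 2*x.
Note φ(0) = φ(3) = 0, so the boundary term u·φ vanishes.
LHS = ∫_0^3 u(x) φ'(x) dx = ∫_0^3 (-2*x^4 - x^3 + 8*x^2 - 3*x) dx. Term by term:
  ∫_0^3 -2*x^4 dx = -486/5;  ∫_0^3 -x^3 dx = -81/4;  ∫_0^3 8*x^2 dx = 72;
  ∫_0^3 -3*x dx = -27/2.
Sum: -486/5 − 81/4 + 72 − 27/2 = -1179/20.
So LHS = -1179/20.
∫_0^3 v(x) φ(x) dx = ∫_0^3 (-3*x^4 + 5*x^3 + 13*x^2 - 3*x) dx. Term by term:
  ∫_0^3 -3*x^4 dx = -729/5;  ∫_0^3 5*x^3 dx = 405/4;  ∫_0^3 13*x^2 dx = 117;
  ∫_0^3 -3*x dx = -27/2.
Sum: -729/5 + 405/4 + 117 − 27/2 = 1179/20.
So RHS = -∫_0^3 v(x) φ(x) dx = -1179/20.
LHS = RHS, so the identity holds for this test φ.
Moreover u is smooth here and v(x) = u'(x) = 3*x**2 + 4*x - 1 pointwise, so the identity holds for every test function. Hence v is the weak derivative of u.


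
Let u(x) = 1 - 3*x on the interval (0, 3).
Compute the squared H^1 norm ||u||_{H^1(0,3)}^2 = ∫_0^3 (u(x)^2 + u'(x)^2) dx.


||u||_{H^1}^2 = 84

The H^1 norm (squared) on an interval (0, L) is
  ||u||_{H^1}^2 = ∫_0^L u(x)^2 dx + ∫_0^L u'(x)^2 dx.
Compute u'(x) = -3.
Then u(x)^2 = 9*x**2 - 6*x + 1 and u'(x)^2 = 9.
Integrate each monomial from 0 to 3 using ∫_0^3 c·x^n dx = c·3^(n+1)/(n+1):
  ∫_0^3 u(x)^2 dx = ∫_0^3 (9*x^2 - 6*x + 1) dx. Term by term:
    ∫_0^3 9*x^2 dx = 81;  ∫_0^3 -6*x dx = -27;  ∫_0^3 1 dx = 3.
  Sum: 81 − 27 + 3 = 57.
  ∫_0^3 u'(x)^2 dx = ∫_0^3 (9) dx. Term by term:
    ∫_0^3 9 dx = 27.
Adding: ||u||_{H^1}^2 = 57 + 27 = 84.


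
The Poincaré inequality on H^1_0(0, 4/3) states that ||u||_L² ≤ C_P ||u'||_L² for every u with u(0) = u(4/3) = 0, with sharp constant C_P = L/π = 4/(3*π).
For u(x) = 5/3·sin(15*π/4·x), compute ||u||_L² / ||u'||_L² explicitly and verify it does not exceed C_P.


||u||_L² / ||u'||_L² = 4/(15*π) < C_P = 4/(3*π).

u(x) = 5/3·sin(15*π/4·x), so u'(x) = 25*π*cos(15*π*x/4)/4.
Writing u(x) = A·sin(kπx/L) with A = 5/3 and k = 5, use ∫_0^L sin²(kπx/L) dx = L/2 and ∫_0^L cos²(kπx/L) dx = L/2.
u² = 25/9·sin²(15*π/4·x) and (u')² = 625*π^2/16·cos²(15*π/4·x), and each of sin², cos² integrates to L/2 = 2/3 over (0, 4/3).
∫_0^4/3 u² dx = 50/27, so ||u||_L² = 5*sqrt(6)/9.
∫_0^4/3 (u')² dx = 625*π^2/24, so ||u'||_L² = 25*sqrt(6)*π/12.
Ratio ||u||_L² / ||u'||_L² = 4/(15*π).
Sharp Poincaré constant on H^1_0(0, 4/3) is C_P = L/π = 4/(3*π), achieved by sin(3*π/4·x).
This is the k = 5 harmonic; the ratio L/(kπ) is strictly less than C_P = L/π, consistent with the sharp inequality ||u||_L² ≤ C_P ||u'||_L².


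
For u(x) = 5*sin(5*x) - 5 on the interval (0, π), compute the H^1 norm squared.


||u||_{H^1(0,π)}^2 = -20 + 350*π

u'(x) = 25*cos(5*x).
Expand u² and (u')² and integrate term by term on (0, π), using: for integers n ≥ 1, ∫_0^π sin²(nx) dx = ∫_0^π cos²(nx) dx = π/2; for n ≠ n', ∫_0^π sin(nx)sin(n'x) dx = ∫_0^π cos(nx)cos(n'x) dx = 0; and by product-to-sum, ∫_0^π sin(nx)cos(n'x) dx = ½∫_0^π [sin((n+n')x) + sin((n−n')x)] dx, which is 0 when n+n' is even and 2n/(n²−n'²) when n+n' is odd (it need not vanish on (0, π)). For the constant mode: ∫_0^π 1 dx = π, ∫_0^π cos(nx) dx = 0, ∫_0^π sin(nx) dx = (1−(−1)^n)/n.
  u² squared terms: (-5)²·∫1 dx = 25·π = 25*π;  (5)²·∫sin(5x)² dx = 25·π/2 = 25*π/2.
  u² cross terms: 2·(-5)·(5)·∫1·sin(5x) dx = -50·(2/5) = -20.
  So ∫_0^π u² dx = 25*π + 25*π/2 − 20 = -20 + 75*π/2.
  (u')² squared terms: (25)²·∫cos(5x)² dx = 625·π/2 = 625*π/2.
  So ∫_0^π (u')² dx = 625*π/2.
||u||_{H^1}^2 = (-20 + 75*π/2) + (625*π/2) = -20 + 350*π.


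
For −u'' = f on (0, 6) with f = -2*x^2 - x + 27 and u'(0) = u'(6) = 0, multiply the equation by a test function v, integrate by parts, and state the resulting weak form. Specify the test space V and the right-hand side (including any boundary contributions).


V = H^1(0, 6) (no boundary constraint on v; u is determined up to an additive constant); weak form: ∫_0^6 u'v' dx = ∫_0^6 (-2*x^2 - x + 27) v dx for all v ∈ V.

Multiply both sides by a test function v and integrate from 0 to 6:
  ∫_0^6 −u''(x) v(x) dx = ∫_0^6 f(x) v(x) dx.
Integrate the LHS by parts once:
  ∫_0^6 −u'' v dx = −[u'(x) v(x)]_0^6 + ∫_0^6 u'(x) v'(x) dx.
Thus ∫_0^6 u'(x) v'(x) dx = ∫_0^6 f(x) v(x) dx + [u'(x) v(x)]_0^6.
Choose V so that boundary terms are either known or forced to vanish.
u has homogeneous Neumann: u'(0) = u'(6) = 0. So [u' v]_0^6 = 0·v(6) − 0·v(0) = 0 for any v; take V = H^1(0, 6).
Weak formulation: find u (satisfying any essential BC) such that ∫_0^6 u'(x) v'(x) dx = ∫_0^6 f v dx for all v ∈ V (homogeneous Neumann, so boundary terms vanish).
Substituting f(x) = -2*x^2 - x + 27, the right-hand side is ∫_0^6 (-2*x^2 - x + 27) v dx.
Compatibility check (pure Neumann): taking v ≡ 1 ∈ V gives 0 = ∫_0^6 f dx + (0) − (0), i.e. ∫_0^6 f dx must equal u'(0) − u'(6) = 0. Indeed ∫_0^6 (-2*x^2 - x + 27) dx = 0, so the data are compatible. The solution is then unique only up to an additive constant (fix it e.g. by requiring ∫_0^6 u dx = 0).


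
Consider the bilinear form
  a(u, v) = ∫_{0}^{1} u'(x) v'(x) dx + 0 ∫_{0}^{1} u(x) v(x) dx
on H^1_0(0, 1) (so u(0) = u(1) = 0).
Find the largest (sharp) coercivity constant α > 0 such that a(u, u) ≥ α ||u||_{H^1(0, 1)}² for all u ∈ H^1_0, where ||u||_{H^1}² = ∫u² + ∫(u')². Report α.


α = π^2/(1 + π^2)

Coercivity of a(·,·) on H^1_0(0, 1) means a(u, u) ≥ α ||u||_{H^1}² for every u ∈ H^1_0.
The interval has length L = 1, and Poincaré/coercivity depend only on L. Here a(u, u) = ∫(u')² + (0)·∫u².
Here c = 0, so a(u,u) = ∫(u')² alone. The condition a(u,u) ≥ α||u||_{H^1}² reads (1−α)∫(u')² ≥ (α−c)∫u². Any admissible α is ≤ 1 (rapidly oscillating u have ∫u²/∫(u')² → 0), and α = 1 would force 0 ≥ (1−c)∫u², impossible since c < 1; so 1−α > 0. By the sharp Poincaré inequality on H^1_0 of an interval of length L, ∫(u')² ≥ (π/L)²∫u² with equality for the first sine mode sin(π(x−x₀)/L) (x₀ the left endpoint), so the inequality holds for all u iff (1−α)(π/L)² ≥ α − c, i.e. α ≤ ((π/L)² + c)/((π/L)² + 1) = (1 + c(L/π)²)/(1 + (L/π)²). (Direct route, valid since c ≤ 0: Poincaré gives c∫u² ≥ c(L/π)²∫(u')², so a(u,u) ≥ (1 + c(L/π)²)∫(u')², while ||u||_{H^1}² ≤ (1 + (L/π)²)∫(u')²; dividing yields the same α.) With (π/L)² = π^2 and c = 0, the largest admissible constant is α = ((π/L)² + c)/((π/L)² + 1).
Simplifying, α = π^2/(1 + π^2).


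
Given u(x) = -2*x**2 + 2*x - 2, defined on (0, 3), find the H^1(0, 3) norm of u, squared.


||u||_{H^1}^2 = 1002/5

The H^1 norm (squared) on an interval (0, L) is
  ||u||_{H^1}^2 = ∫_0^L u(x)^2 dx + ∫_0^L u'(x)^2 dx.
Compute u'(x) = 2 - 4*x.
Then u(x)^2 = 4*x**4 - 8*x**3 + 12*x**2 - 8*x + 4 and u'(x)^2 = 16*x**2 - 16*x + 4.
Integrate each monomial from 0 to 3 using ∫_0^3 c·x^n dx = c·3^(n+1)/(n+1):
  ∫_0^3 u(x)^2 dx = ∫_0^3 (4*x^4 - 8*x^3 + 12*x^2 - 8*x + 4) dx. Term by term:
    ∫_0^3 4*x^4 dx = 972/5;  ∫_0^3 -8*x^3 dx = -162;  ∫_0^3 12*x^2 dx = 108;
    ∫_0^3 -8*x dx = -36;  ∫_0^3 4 dx = 12.
  Sum: 972/5 − 162 + 108 − 36 + 12 = 582/5.
  ∫_0^3 u'(x)^2 dx = ∫_0^3 (16*x^2 - 16*x + 4) dx. Term by term:
    ∫_0^3 16*x^2 dx = 144;  ∫_0^3 -16*x dx = -72;  ∫_0^3 4 dx = 12.
  Sum: 144 − 72 + 12 = 84.
Adding: ||u||_{H^1}^2 = 582/5 + 84 = 1002/5.


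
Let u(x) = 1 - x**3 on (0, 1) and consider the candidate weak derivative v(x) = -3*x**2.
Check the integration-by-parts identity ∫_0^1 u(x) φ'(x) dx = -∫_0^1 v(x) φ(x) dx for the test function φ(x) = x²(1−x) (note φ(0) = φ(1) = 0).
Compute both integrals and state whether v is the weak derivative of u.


LHS = 1/10, RHS = 1/10. Yes, v = u' weakly.

u(x) = 1 - x**3, classical derivative u'(x) = -3*x**2.
φ(x) = x²(1−x), so φ'(x) = x*(2 - 3*x).
Note φ(0) = φ(1) = 0, so the boundary term u·φ vanishes.
LHS = ∫_0^1 u(x) φ'(x) dx = ∫_0^1 (3*x^5 - 2*x^4 - 3*x^2 + 2*x) dx. Term by term:
  ∫_0^1 3*x^5 dx = 1/2;  ∫_0^1 -2*x^4 dx = -2/5;  ∫_0^1 -3*x^2 dx = -1;
  ∫_0^1 2*x dx = 1.
Sum: 1/2 − 2/5 − 1 + 1 = 1/10.
So LHS = 1/10.
∫_0^1 v(x) φ(x) dx = ∫_0^1 (3*x^5 - 3*x^4) dx. Term by term:
  ∫_0^1 3*x^5 dx = 1/2;  ∫_0^1 -3*x^4 dx = -3/5.
Sum: 1/2 − 3/5 = -1/10.
So RHS = -∫_0^1 v(x) φ(x) dx = 1/10.
LHS = RHS, so the identity holds for this test φ.
Moreover u is smooth here and v(x) = u'(x) = -3*x**2 pointwise, so the identity holds for every test function. Hence v is the weak derivative of u.


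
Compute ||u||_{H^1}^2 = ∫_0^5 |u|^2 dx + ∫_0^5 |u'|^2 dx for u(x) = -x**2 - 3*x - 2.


||u||_{H^1}^2 = 15815/6

The H^1 norm (squared) on an interval (0, L) is
  ||u||_{H^1}^2 = ∫_0^L u(x)^2 dx + ∫_0^L u'(x)^2 dx.
Compute u'(x) = -2*x - 3.
Then u(x)^2 = x**4 + 6*x**3 + 13*x**2 + 12*x + 4 and u'(x)^2 = 4*x**2 + 12*x + 9.
Integrate each monomial from 0 to 5 using ∫_0^5 c·x^n dx = c·5^(n+1)/(n+1):
  ∫_0^5 u(x)^2 dx = ∫_0^5 (x^4 + 6*x^3 + 13*x^2 + 12*x + 4) dx. Term by term:
    ∫_0^5 x^4 dx = 625;  ∫_0^5 6*x^3 dx = 1875/2;  ∫_0^5 13*x^2 dx = 1625/3;
    ∫_0^5 12*x dx = 150;  ∫_0^5 4 dx = 20.
  Sum: 625 + 1875/2 + 1625/3 + 150 + 20 = 13645/6.
  ∫_0^5 u'(x)^2 dx = ∫_0^5 (4*x^2 + 12*x + 9) dx. Term by term:
    ∫_0^5 4*x^2 dx = 500/3;  ∫_0^5 12*x dx = 150;  ∫_0^5 9 dx = 45.
  Sum: 500/3 + 150 + 45 = 1085/3.
Adding: ||u||_{H^1}^2 = 13645/6 + 1085/3 = 15815/6.


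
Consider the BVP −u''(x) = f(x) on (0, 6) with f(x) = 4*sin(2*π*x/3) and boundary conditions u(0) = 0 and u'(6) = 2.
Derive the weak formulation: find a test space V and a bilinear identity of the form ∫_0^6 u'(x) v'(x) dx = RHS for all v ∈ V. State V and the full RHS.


V = {v ∈ H^1(0, 6) : v(0) = 0} (test functions vanish at x = 0 where u is specified); weak form: ∫_0^6 u'v' dx = ∫_0^6 (4*sin(2*π*x/3)) v dx + 2·v(6) for all v ∈ V.

Multiply both sides by a test function v and integrate from 0 to 6:
  ∫_0^6 −u''(x) v(x) dx = ∫_0^6 f(x) v(x) dx.
Integrate the LHS by parts once:
  ∫_0^6 −u'' v dx = −[u'(x) v(x)]_0^6 + ∫_0^6 u'(x) v'(x) dx.
Thus ∫_0^6 u'(x) v'(x) dx = ∫_0^6 f(x) v(x) dx + [u'(x) v(x)]_0^6.
Choose V so that boundary terms are either known or forced to vanish.
Mixed BC: u(0) = 0 (Dirichlet) and u'(6) = 2 (Neumann). Define V = {v ∈ H^1(0, 6) : v(0) = 0}. Then [u' v]_0^6 = u'(6)·v(6) − u'(0)·0 = 2·v(6).
Weak formulation: find u (satisfying any essential BC) such that ∫_0^6 u'(x) v'(x) dx = ∫_0^6 f v dx + 2·v(6) for all v ∈ V (Dirichlet at 0 absorbed into V; Neumann datum at x = 6 contributes the boundary term).
Substituting f(x) = 4*sin(2*π*x/3), the right-hand side is ∫_0^6 (4*sin(2*π*x/3)) v dx + 2·v(6).


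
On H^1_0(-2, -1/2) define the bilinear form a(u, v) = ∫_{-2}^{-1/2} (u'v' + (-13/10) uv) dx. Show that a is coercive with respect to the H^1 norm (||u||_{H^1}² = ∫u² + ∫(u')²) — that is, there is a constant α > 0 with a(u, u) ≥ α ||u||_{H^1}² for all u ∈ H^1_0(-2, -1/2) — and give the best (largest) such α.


α = (-117 + 40*π^2)/(10*(9 + 4*π^2))

Coercivity of a(·,·) on H^1_0(-2, -1/2) means a(u, u) ≥ α ||u||_{H^1}² for every u ∈ H^1_0.
The interval has length L = 3/2, and Poincaré/coercivity depend only on L. Here a(u, u) = ∫(u')² + (-13/10)·∫u².
Here c = -13/10 < 0 with |c| < (π/L)² = 4*π^2/9, so coercivity still holds. The condition a(u,u) ≥ α||u||_{H^1}² reads (1−α)∫(u')² ≥ (α−c)∫u². Any admissible α is ≤ 1 (rapidly oscillating u have ∫u²/∫(u')² → 0), and α = 1 would force 0 ≥ (1−c)∫u², impossible since c < 1; so 1−α > 0. By the sharp Poincaré inequality on H^1_0 of an interval of length L, ∫(u')² ≥ (π/L)²∫u² with equality for the first sine mode sin(π(x−x₀)/L) (x₀ the left endpoint), so the inequality holds for all u iff (1−α)(π/L)² ≥ α − c, i.e. α ≤ ((π/L)² + c)/((π/L)² + 1) = (1 + c(L/π)²)/(1 + (L/π)²). (Direct route, valid since c ≤ 0: Poincaré gives c∫u² ≥ c(L/π)²∫(u')², so a(u,u) ≥ (1 + c(L/π)²)∫(u')², while ||u||_{H^1}² ≤ (1 + (L/π)²)∫(u')²; dividing yields the same α.) With (π/L)² = 4*π^2/9 and c = -13/10, the largest admissible constant is α = ((π/L)² + c)/((π/L)² + 1).
Simplifying, α = (-117 + 40*π^2)/(10*(9 + 4*π^2)).


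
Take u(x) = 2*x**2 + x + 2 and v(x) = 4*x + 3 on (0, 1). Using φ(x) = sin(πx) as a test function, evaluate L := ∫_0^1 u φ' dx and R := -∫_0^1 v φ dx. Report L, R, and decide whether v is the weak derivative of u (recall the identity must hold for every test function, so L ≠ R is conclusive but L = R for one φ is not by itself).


LHS = -6/π, RHS = -10/π. No, v is not the weak derivative of u.

u(x) = 2*x**2 + x + 2, classical derivative u'(x) = 4*x + 1.
φ(x) = sin(πx), so φ'(x) = π*cos(π*x).
Note φ(0) = φ(1) = 0, so the boundary term u·φ vanishes.
LHS = ∫_0^1 u(x) φ'(x) dx = ∫_0^1 (2*π*x^2*cos(π*x) + π*x*cos(π*x) + 2*π*cos(π*x)) dx. Term by term:
  ∫_0^1 2*π*cos(π*x) dx = 0;  ∫_0^1 π*x*cos(π*x) dx = -2/π;  ∫_0^1 2*π*x^2*cos(π*x) dx = -4/π.
Sum: 0 − 2/π − 4/π = -6/π.
So LHS = -6/π.
∫_0^1 v(x) φ(x) dx = ∫_0^1 (4*x*sin(π*x) + 3*sin(π*x)) dx. Term by term:
  ∫_0^1 3*sin(π*x) dx = 6/π;  ∫_0^1 4*x*sin(π*x) dx = 4/π.
Sum: 6/π + 4/π = 10/π.
So RHS = -∫_0^1 v(x) φ(x) dx = -10/π.
LHS − RHS = 4/π ≠ 0, so the identity fails.
(For a valid weak derivative the identity must hold for EVERY test function, in particular this one. The failure shows v is NOT the weak derivative of u.)
Correct weak derivative would be u'(x) = 4*x + 1.


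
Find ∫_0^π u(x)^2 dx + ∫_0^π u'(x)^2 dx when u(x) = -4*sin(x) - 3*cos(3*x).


||u||_{H^1(0,π)}^2 = 61*π

u'(x) = 9*sin(3*x) - 4*cos(x).
Expand u² and (u')² and integrate term by term on (0, π), using: for integers n ≥ 1, ∫_0^π sin²(nx) dx = ∫_0^π cos²(nx) dx = π/2; for n ≠ n', ∫_0^π sin(nx)sin(n'x) dx = ∫_0^π cos(nx)cos(n'x) dx = 0; and by product-to-sum, ∫_0^π sin(nx)cos(n'x) dx = ½∫_0^π [sin((n+n')x) + sin((n−n')x)] dx, which is 0 when n+n' is even and 2n/(n²−n'²) when n+n' is odd (it need not vanish on (0, π)).
  u² squared terms: (-4)²·∫sin(x)² dx = 16·π/2 = 8*π;  (-3)²·∫cos(3x)² dx = 9·π/2 = 9*π/2.
  u² cross terms: 2·(-4)·(-3)·∫sin(x)·cos(3x) dx = 24·(0) = 0.
  So ∫_0^π u² dx = 8*π + 9*π/2 + 0 = 25*π/2.
  (u')² squared terms: (-4)²·∫cos(x)² dx = 16·π/2 = 8*π;  (9)²·∫sin(3x)² dx = 81·π/2 = 81*π/2.
  (u')² cross terms: 2·(-4)·(9)·∫cos(x)·sin(3x) dx = -72·(0) = 0.
  So ∫_0^π (u')² dx = 8*π + 81*π/2 + 0 = 97*π/2.
||u||_{H^1}^2 = (25*π/2) + (97*π/2) = 61*π.


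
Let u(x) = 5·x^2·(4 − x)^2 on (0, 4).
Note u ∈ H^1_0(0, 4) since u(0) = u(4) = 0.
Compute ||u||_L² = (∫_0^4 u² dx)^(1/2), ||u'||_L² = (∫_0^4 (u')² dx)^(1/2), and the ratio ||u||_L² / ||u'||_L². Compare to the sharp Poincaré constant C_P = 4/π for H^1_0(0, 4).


||u||_L² / ||u'||_L² = 2*sqrt(3)/3 < C_P = 4/π.

u(x) = 5·x^2·(4 − x)^2, so u'(x) = 20*x*(x - 4)*(x - 2).
u(x) = 5·x^2·(4 − x)^2 vanishes at x = 0 and x = 4, so u ∈ H^1_0(0, 4). Differentiate via the product rule and integrate the resulting polynomials term by term.
  ∫_0^4 u² dx = ∫_0^4 (25*x^8 - 400*x^7 + 2400*x^6 - 6400*x^5 + 6400*x^4) dx. Term by term:
    ∫_0^4 25*x^8 dx = 6553600/9;  ∫_0^4 -400*x^7 dx = -3276800;  ∫_0^4 2400*x^6 dx = 39321600/7;
    ∫_0^4 -6400*x^5 dx = -13107200/3;  ∫_0^4 6400*x^4 dx = 1310720.
  Sum: 6553600/9 − 3276800 + 39321600/7 − 13107200/3 + 1310720 = 655360/63.
  ∫_0^4 (u')² dx = ∫_0^4 (400*x^6 - 4800*x^5 + 20800*x^4 - 38400*x^3 + 25600*x^2) dx. Term by term:
    ∫_0^4 400*x^6 dx = 6553600/7;  ∫_0^4 -4800*x^5 dx = -3276800;  ∫_0^4 20800*x^4 dx = 4259840;
    ∫_0^4 -38400*x^3 dx = -2457600;  ∫_0^4 25600*x^2 dx = 1638400/3.
  Sum: 6553600/7 − 3276800 + 4259840 − 2457600 + 1638400/3 = 163840/21.
∫_0^4 u² dx = 655360/63, so ||u||_L² = 256*sqrt(70)/21.
∫_0^4 (u')² dx = 163840/21, so ||u'||_L² = 128*sqrt(210)/21.
Ratio ||u||_L² / ||u'||_L² = 2*sqrt(3)/3.
Sharp Poincaré constant on H^1_0(0, 4) is C_P = L/π = 4/π, achieved by sin(π/4·x).
A polynomial bump cannot attain the sharp Poincaré constant (only the first sine eigenfunction does), so the ratio is strictly less than C_P, consistent with ||u||_L² ≤ C_P ||u'||_L².


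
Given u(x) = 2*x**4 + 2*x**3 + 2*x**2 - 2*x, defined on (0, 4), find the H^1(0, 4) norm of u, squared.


||u||_{H^1}^2 = 140313392/315

The H^1 norm (squared) on an interval (0, L) is
  ||u||_{H^1}^2 = ∫_0^L u(x)^2 dx + ∫_0^L u'(x)^2 dx.
Compute u'(x) = 8*x**3 + 6*x**2 + 4*x - 2.
Then u(x)^2 = 4*x**8 + 8*x**7 + 12*x**6 - 4*x**4 - 8*x**3 + 4*x**2 and u'(x)^2 = 64*x**6 + 96*x**5 + 100*x**4 + 16*x**3 - 8*x**2 - 16*x + 4.
Integrate each monomial from 0 to 4 using ∫_0^4 c·x^n dx = c·4^(n+1)/(n+1):
  ∫_0^4 u(x)^2 dx = ∫_0^4 (4*x^8 + 8*x^7 + 12*x^6 - 4*x^4 - 8*x^3 + 4*x^2) dx. Term by term:
    ∫_0^4 4*x^8 dx = 1048576/9;  ∫_0^4 8*x^7 dx = 65536;  ∫_0^4 12*x^6 dx = 196608/7;
    ∫_0^4 -4*x^4 dx = -4096/5;  ∫_0^4 -8*x^3 dx = -512;  ∫_0^4 4*x^2 dx = 256/3.
  Sum: 1048576/9 + 65536 + 196608/7 − 4096/5 − 512 + 256/3 = 65798912/315.
  ∫_0^4 u'(x)^2 dx = ∫_0^4 (64*x^6 + 96*x^5 + 100*x^4 + 16*x^3 - 8*x^2 - 16*x + 4) dx. Term by term:
    ∫_0^4 64*x^6 dx = 1048576/7;  ∫_0^4 96*x^5 dx = 65536;  ∫_0^4 100*x^4 dx = 20480;
    ∫_0^4 16*x^3 dx = 1024;  ∫_0^4 -8*x^2 dx = -512/3;  ∫_0^4 -16*x dx = -128;
    ∫_0^4 4 dx = 16.
  Sum: 1048576/7 + 65536 + 20480 + 1024 − 512/3 − 128 + 16 = 4967632/21.
Adding: ||u||_{H^1}^2 = 65798912/315 + 4967632/21 = 140313392/315.


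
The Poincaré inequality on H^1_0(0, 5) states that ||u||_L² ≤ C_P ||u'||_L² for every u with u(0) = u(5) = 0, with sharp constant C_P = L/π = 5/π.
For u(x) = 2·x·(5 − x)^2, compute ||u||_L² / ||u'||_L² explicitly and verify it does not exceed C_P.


||u||_L² / ||u'||_L² = 5*sqrt(14)/14 < C_P = 5/π.

u(x) = 2·x·(5 − x)^2, so u'(x) = 2*(x - 5)*(3*x - 5).
u(x) = 2·x·(5 − x)^2 vanishes at x = 0 and x = 5, so u ∈ H^1_0(0, 5). Differentiate via the product rule and integrate the resulting polynomials term by term.
  ∫_0^5 u² dx = ∫_0^5 (4*x^6 - 80*x^5 + 600*x^4 - 2000*x^3 + 2500*x^2) dx. Term by term:
    ∫_0^5 4*x^6 dx = 312500/7;  ∫_0^5 -80*x^5 dx = -625000/3;  ∫_0^5 600*x^4 dx = 375000;
    ∫_0^5 -2000*x^3 dx = -312500;  ∫_0^5 2500*x^2 dx = 312500/3.
  Sum: 312500/7 − 625000/3 + 375000 − 312500 + 312500/3 = 62500/21.
  ∫_0^5 (u')² dx = ∫_0^5 (36*x^4 - 480*x^3 + 2200*x^2 - 4000*x + 2500) dx. Term by term:
    ∫_0^5 36*x^4 dx = 22500;  ∫_0^5 -480*x^3 dx = -75000;  ∫_0^5 2200*x^2 dx = 275000/3;
    ∫_0^5 -4000*x dx = -50000;  ∫_0^5 2500 dx = 12500.
  Sum: 22500 − 75000 + 275000/3 − 50000 + 12500 = 5000/3.
∫_0^5 u² dx = 62500/21, so ||u||_L² = 250*sqrt(21)/21.
∫_0^5 (u')² dx = 5000/3, so ||u'||_L² = 50*sqrt(6)/3.
Ratio ||u||_L² / ||u'||_L² = 5*sqrt(14)/14.
Sharp Poincaré constant on H^1_0(0, 5) is C_P = L/π = 5/π, achieved by sin(π/5·x).
A polynomial bump cannot attain the sharp Poincaré constant (only the first sine eigenfunction does), so the ratio is strictly less than C_P, consistent with ||u||_L² ≤ C_P ||u'||_L².


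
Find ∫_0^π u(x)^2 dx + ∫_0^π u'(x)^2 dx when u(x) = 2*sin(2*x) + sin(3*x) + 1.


||u||_{H^1(0,π)}^2 = 4/3 + 16*π

u'(x) = 4*cos(2*x) + 3*cos(3*x).
Expand u² and (u')² and integrate term by term on (0, π), using: for integers n ≥ 1, ∫_0^π sin²(nx) dx = ∫_0^π cos²(nx) dx = π/2; for n ≠ n', ∫_0^π sin(nx)sin(n'x) dx = ∫_0^π cos(nx)cos(n'x) dx = 0; and by product-to-sum, ∫_0^π sin(nx)cos(n'x) dx = ½∫_0^π [sin((n+n')x) + sin((n−n')x)] dx, which is 0 when n+n' is even and 2n/(n²−n'²) when n+n' is odd (it need not vanish on (0, π)). For the constant mode: ∫_0^π 1 dx = π, ∫_0^π cos(nx) dx = 0, ∫_0^π sin(nx) dx = (1−(−1)^n)/n.
  u² squared terms: (1)²·∫1 dx = 1·π = π;  (2)²·∫sin(2x)² dx = 4·π/2 = 2*π;  (1)²·∫sin(3x)² dx = 1·π/2 = π/2.
  u² cross terms: 2·(1)·(2)·∫1·sin(2x) dx = 4·(0) = 0;  2·(1)·(1)·∫1·sin(3x) dx = 2·(2/3) = 4/3;  2·(2)·(1)·∫sin(2x)·sin(3x) dx = 4·(0) = 0.
  So ∫_0^π u² dx = π + 2*π + π/2 + 0 + 4/3 + 0 = 4/3 + 7*π/2.
  (u')² squared terms: (3)²·∫cos(3x)² dx = 9·π/2 = 9*π/2;  (4)²·∫cos(2x)² dx = 16·π/2 = 8*π.
  (u')² cross terms: 2·(3)·(4)·∫cos(3x)·cos(2x) dx = 24·(0) = 0.
  So ∫_0^π (u')² dx = 9*π/2 + 8*π + 0 = 25*π/2.
||u||_{H^1}^2 = (4/3 + 7*π/2) + (25*π/2) = 4/3 + 16*π.


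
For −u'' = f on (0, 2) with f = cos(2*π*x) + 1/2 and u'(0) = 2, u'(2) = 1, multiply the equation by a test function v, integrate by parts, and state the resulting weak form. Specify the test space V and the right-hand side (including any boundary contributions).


V = H^1(0, 2) (v unrestricted at boundary; u is determined up to an additive constant); weak form: ∫_0^2 u'v' dx = ∫_0^2 (cos(2*π*x) + 1/2) v dx + v(2) − 2·v(0) for all v ∈ V.

Multiply both sides by a test function v and integrate from 0 to 2:
  ∫_0^2 −u''(x) v(x) dx = ∫_0^2 f(x) v(x) dx.
Integrate the LHS by parts once:
  ∫_0^2 −u'' v dx = −[u'(x) v(x)]_0^2 + ∫_0^2 u'(x) v'(x) dx.
Thus ∫_0^2 u'(x) v'(x) dx = ∫_0^2 f(x) v(x) dx + [u'(x) v(x)]_0^2.
Choose V so that boundary terms are either known or forced to vanish.
u has inhomogeneous Neumann u'(0) = 2, u'(2) = 1. [u' v]_0^2 = (1)·v(2) − (2)·v(0) = v(2) − 2·v(0). Take V = H^1(0, 2); boundary term becomes part of RHS.
Weak formulation: find u (satisfying any essential BC) such that ∫_0^2 u'(x) v'(x) dx = ∫_0^2 f v dx + v(2) − 2·v(0) for all v ∈ V (Neumann data are natural BCs: they enter the RHS as boundary terms).
Substituting f(x) = cos(2*π*x) + 1/2, the right-hand side is ∫_0^2 (cos(2*π*x) + 1/2) v dx + v(2) − 2·v(0).
Compatibility check (pure Neumann): taking v ≡ 1 ∈ V gives 0 = ∫_0^2 f dx + (1) − (2), i.e. ∫_0^2 f dx must equal u'(0) − u'(2) = 1. Indeed ∫_0^2 (cos(2*π*x) + 1/2) dx = 1, so the data are compatible. The solution is then unique only up to an additive constant (fix it e.g. by requiring ∫_0^2 u dx = 0).


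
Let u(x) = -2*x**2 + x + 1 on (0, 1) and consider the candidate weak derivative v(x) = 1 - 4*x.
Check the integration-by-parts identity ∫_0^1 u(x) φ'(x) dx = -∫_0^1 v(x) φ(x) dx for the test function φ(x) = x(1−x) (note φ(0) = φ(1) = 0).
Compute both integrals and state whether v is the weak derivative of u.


LHS = 1/6, RHS = 1/6. Yes, v = u' weakly.

u(x) = -2*x**2 + x + 1, classical derivative u'(x) = 1 - 4*x.
φ(x) = x(1−x), so φ'(x) = 1 - 2*x.
Note φ(0) = φ(1) = 0, so the boundary term u·φ vanishes.
LHS = ∫_0^1 u(x) φ'(x) dx = ∫_0^1 (4*x^3 - 4*x^2 - x + 1) dx. Term by term:
  ∫_0^1 4*x^3 dx = 1;  ∫_0^1 -4*x^2 dx = -4/3;  ∫_0^1 -x dx = -1/2;
  ∫_0^1 1 dx = 1.
Sum: 1 − 4/3 − 1/2 + 1 = 1/6.
So LHS = 1/6.
∫_0^1 v(x) φ(x) dx = ∫_0^1 (4*x^3 - 5*x^2 + x) dx. Term by term:
  ∫_0^1 4*x^3 dx = 1;  ∫_0^1 -5*x^2 dx = -5/3;  ∫_0^1 x dx = 1/2.
Sum: 1 − 5/3 + 1/2 = -1/6.
So RHS = -∫_0^1 v(x) φ(x) dx = 1/6.
LHS = RHS, so the identity holds for this test φ.
Moreover u is smooth here and v(x) = u'(x) = 1 - 4*x pointwise, so the identity holds for every test function. Hence v is the weak derivative of u.


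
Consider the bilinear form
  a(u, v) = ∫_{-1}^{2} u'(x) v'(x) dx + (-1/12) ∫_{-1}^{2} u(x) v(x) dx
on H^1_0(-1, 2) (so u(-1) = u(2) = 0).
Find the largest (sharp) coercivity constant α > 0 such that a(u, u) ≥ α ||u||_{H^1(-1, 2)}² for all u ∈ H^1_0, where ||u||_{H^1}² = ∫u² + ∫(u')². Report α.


α = (-3/4 + π^2)/(9 + π^2)

Coercivity of a(·,·) on H^1_0(-1, 2) means a(u, u) ≥ α ||u||_{H^1}² for every u ∈ H^1_0.
The interval has length L = 3, and Poincaré/coercivity depend only on L. Here a(u, u) = ∫(u')² + (-1/12)·∫u².
Here c = -1/12 < 0 with |c| < (π/L)² = π^2/9, so coercivity still holds. The condition a(u,u) ≥ α||u||_{H^1}² reads (1−α)∫(u')² ≥ (α−c)∫u². Any admissible α is ≤ 1 (rapidly oscillating u have ∫u²/∫(u')² → 0), and α = 1 would force 0 ≥ (1−c)∫u², impossible since c < 1; so 1−α > 0. By the sharp Poincaré inequality on H^1_0 of an interval of length L, ∫(u')² ≥ (π/L)²∫u² with equality for the first sine mode sin(π(x−x₀)/L) (x₀ the left endpoint), so the inequality holds for all u iff (1−α)(π/L)² ≥ α − c, i.e. α ≤ ((π/L)² + c)/((π/L)² + 1) = (1 + c(L/π)²)/(1 + (L/π)²). (Direct route, valid since c ≤ 0: Poincaré gives c∫u² ≥ c(L/π)²∫(u')², so a(u,u) ≥ (1 + c(L/π)²)∫(u')², while ||u||_{H^1}² ≤ (1 + (L/π)²)∫(u')²; dividing yields the same α.) With (π/L)² = π^2/9 and c = -1/12, the largest admissible constant is α = ((π/L)² + c)/((π/L)² + 1).
Simplifying, α = (-3/4 + π^2)/(9 + π^2).


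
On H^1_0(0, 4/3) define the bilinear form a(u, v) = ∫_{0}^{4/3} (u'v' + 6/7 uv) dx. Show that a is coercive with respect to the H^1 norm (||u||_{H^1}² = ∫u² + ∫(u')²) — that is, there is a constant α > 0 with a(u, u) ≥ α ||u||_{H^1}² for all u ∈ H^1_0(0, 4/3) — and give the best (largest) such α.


α = 3*(32 + 21*π^2)/(7*(16 + 9*π^2))

Coercivity of a(·,·) on H^1_0(0, 4/3) means a(u, u) ≥ α ||u||_{H^1}² for every u ∈ H^1_0.
The interval has length L = 4/3, and Poincaré/coercivity depend only on L. Here a(u, u) = ∫(u')² + (6/7)·∫u².
Here 0 < c = 6/7 < 1. The condition a(u,u) ≥ α||u||_{H^1}² reads (1−α)∫(u')² ≥ (α−c)∫u². Any admissible α is ≤ 1 (rapidly oscillating u have ∫u²/∫(u')² → 0), and α = 1 would force 0 ≥ (1−c)∫u², impossible since c < 1; so 1−α > 0. By the sharp Poincaré inequality on H^1_0 of an interval of length L, ∫(u')² ≥ (π/L)²∫u² with equality for the first sine mode sin(π(x−x₀)/L) (x₀ the left endpoint), so the inequality holds for all u iff (1−α)(π/L)² ≥ α − c, i.e. α ≤ ((π/L)² + c)/((π/L)² + 1) = (1 + c(L/π)²)/(1 + (L/π)²). With (π/L)² = 9*π^2/16 and c = 6/7, the largest admissible constant is α = ((π/L)² + c)/((π/L)² + 1).
Simplifying, α = 3*(32 + 21*π^2)/(7*(16 + 9*π^2)).


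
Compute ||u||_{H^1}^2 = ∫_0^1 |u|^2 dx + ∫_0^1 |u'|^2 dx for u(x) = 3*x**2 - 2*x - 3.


||u||_{H^1}^2 = 197/15

The H^1 norm (squared) on an interval (0, L) is
  ||u||_{H^1}^2 = ∫_0^L u(x)^2 dx + ∫_0^L u'(x)^2 dx.
Compute u'(x) = 6*x - 2.
Then u(x)^2 = 9*x**4 - 12*x**3 - 14*x**2 + 12*x + 9 and u'(x)^2 = 36*x**2 - 24*x + 4.
Integrate each monomial from 0 to 1 using ∫_0^1 c·x^n dx = c·1^(n+1)/(n+1):
  ∫_0^1 u(x)^2 dx = ∫_0^1 (9*x^4 - 12*x^3 - 14*x^2 + 12*x + 9) dx. Term by term:
    ∫_0^1 9*x^4 dx = 9/5;  ∫_0^1 -12*x^3 dx = -3;  ∫_0^1 -14*x^2 dx = -14/3;
    ∫_0^1 12*x dx = 6;  ∫_0^1 9 dx = 9.
  Sum: 9/5 − 3 − 14/3 + 6 + 9 = 137/15.
  ∫_0^1 u'(x)^2 dx = ∫_0^1 (36*x^2 - 24*x + 4) dx. Term by term:
    ∫_0^1 36*x^2 dx = 12;  ∫_0^1 -24*x dx = -12;  ∫_0^1 4 dx = 4.
  Sum: 12 − 12 + 4 = 4.
Adding: ||u||_{H^1}^2 = 137/15 + 4 = 197/15.


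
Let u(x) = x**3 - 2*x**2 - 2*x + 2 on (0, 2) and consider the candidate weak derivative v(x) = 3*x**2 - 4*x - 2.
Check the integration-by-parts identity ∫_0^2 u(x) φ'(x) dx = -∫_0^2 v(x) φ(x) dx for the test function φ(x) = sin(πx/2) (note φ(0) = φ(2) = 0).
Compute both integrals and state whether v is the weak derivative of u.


LHS = 96/π^3, RHS = 96/π^3. Yes, v = u' weakly.

u(x) = x**3 - 2*x**2 - 2*x + 2, classical derivative u'(x) = 3*x**2 - 4*x - 2.
φ(x) = sin(πx/2), so φ'(x) = π*cos(π*x/2)/2.
Note φ(0) = φ(2) = 0, so the boundary term u·φ vanishes.
LHS = ∫_0^2 u(x) φ'(x) dx = ∫_0^2 (π*x^3*cos(π*x/2)/2 - π*x^2*cos(π*x/2) - π*x*cos(π*x/2) + π*cos(π*x/2)) dx. Term by term:
  ∫_0^2 π*cos(π*x/2) dx = 0;  ∫_0^2 π*x^3*cos(π*x/2)/2 dx = -24/π + 96/π^3;  ∫_0^2 -π*x*cos(π*x/2) dx = 8/π;
  ∫_0^2 -π*x^2*cos(π*x/2) dx = 16/π.
Sum: 0 + -24/π + 96/π^3 + 8/π + 16/π = 96/π^3.
So LHS = 96/π^3.
∫_0^2 v(x) φ(x) dx = ∫_0^2 (3*x^2*sin(π*x/2) - 4*x*sin(π*x/2) - 2*sin(π*x/2)) dx. Term by term:
  ∫_0^2 -2*sin(π*x/2) dx = -8/π;  ∫_0^2 -4*x*sin(π*x/2) dx = -16/π;  ∫_0^2 3*x^2*sin(π*x/2) dx = -96/π^3 + 24/π.
Sum: -8/π − 16/π + -96/π^3 + 24/π = -96/π^3.
So RHS = -∫_0^2 v(x) φ(x) dx = 96/π^3.
LHS = RHS, so the identity holds for this test φ.
Moreover u is smooth here and v(x) = u'(x) = 3*x**2 - 4*x - 2 pointwise, so the identity holds for every test function. Hence v is the weak derivative of u.
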